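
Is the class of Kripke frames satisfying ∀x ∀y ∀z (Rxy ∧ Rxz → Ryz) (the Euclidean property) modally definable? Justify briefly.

Yes: it is the Euclidean property, defined by the 5 schema ◇q → □◇q.

Yes — defined by ◇q → □◇q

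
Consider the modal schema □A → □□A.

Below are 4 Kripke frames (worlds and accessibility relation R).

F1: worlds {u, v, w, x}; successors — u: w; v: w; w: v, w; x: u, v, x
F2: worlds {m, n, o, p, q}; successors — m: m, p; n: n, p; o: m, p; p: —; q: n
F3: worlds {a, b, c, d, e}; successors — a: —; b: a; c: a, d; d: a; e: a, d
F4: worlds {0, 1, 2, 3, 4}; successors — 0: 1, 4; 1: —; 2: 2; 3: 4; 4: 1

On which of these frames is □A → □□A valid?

F3

The schema corresponds to transitivity: ∀x ∀y ∀z (Rxy ∧ Ryz → Rxz).
F1: fails — Ruw and Rwv but not Ruv.
F2: fails — Rqn and Rnp but not Rqp.
F3: condition met.
F4: fails — R34 and R41 but not R31.
Valid on: F3.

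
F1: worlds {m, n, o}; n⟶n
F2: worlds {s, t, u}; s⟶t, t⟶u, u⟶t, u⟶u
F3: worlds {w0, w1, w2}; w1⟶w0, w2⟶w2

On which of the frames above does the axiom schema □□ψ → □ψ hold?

F1

The schema corresponds to density: ∀x ∀y (Rxy → ∃z (Rxz ∧ Rzy)).
F1: condition met.
F2: fails — Rst but no z with Rsz and Rzt.
F3: fails — Rw1w0 but no z with Rw1z and Rzw0.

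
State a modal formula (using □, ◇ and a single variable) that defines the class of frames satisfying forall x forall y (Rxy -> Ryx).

A defining formula is q → □◇q (the B axiom).
Suppose q→□◇q is valid. Take Rxy and set V(q)={x}. Then q at x, so □◇q at x, so ◇q at y, so some z with Ryz has q; z=x, i.e. Ryx.

q → □◇q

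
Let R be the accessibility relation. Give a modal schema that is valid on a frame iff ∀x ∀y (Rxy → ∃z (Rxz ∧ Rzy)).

□□p → □p

A defining formula is □□p → □p (the C4 axiom).
Suppose □□p→□p is valid. Take Rxy and set V(p)={w : xR²w}. Then □□p at x, so □p at x, so p at y, i.e. ∃z(Rxz∧Rzy).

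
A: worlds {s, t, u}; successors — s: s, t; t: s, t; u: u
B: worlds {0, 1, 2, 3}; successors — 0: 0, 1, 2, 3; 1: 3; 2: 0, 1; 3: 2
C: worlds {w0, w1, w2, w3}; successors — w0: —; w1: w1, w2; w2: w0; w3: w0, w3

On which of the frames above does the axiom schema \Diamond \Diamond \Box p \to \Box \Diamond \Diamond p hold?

A

Frame correspondent (Sahlqvist): \forall x \forall y \forall z ((x R^2 y \wedge xRz) \to \exists w (yRw \wedge z R^2 w)) — i.e. a generalized confluence (Geach) condition.
A: satisfies the condition.
B: fails — 0R²1, 0R1 but no w with 1Rw and 1R²w.
C: fails — w1R²w0, w1Rw1 but no w with w0Rw and w1R²w.
Valid on: A.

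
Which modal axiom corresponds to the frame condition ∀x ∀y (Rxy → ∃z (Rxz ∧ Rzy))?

□□s → □s

A defining formula is □□s → □s (the C4 axiom).
Suppose □□s→□s is valid. Take Rxy and set V(s)={w : xR²w}. Then □□s at x, so □s at x, so s at y, i.e. ∃z(Rxz∧Rzy).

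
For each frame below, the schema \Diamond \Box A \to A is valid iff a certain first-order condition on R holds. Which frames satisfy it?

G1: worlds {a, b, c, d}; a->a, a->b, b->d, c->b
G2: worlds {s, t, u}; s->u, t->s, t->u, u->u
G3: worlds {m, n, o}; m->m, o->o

The schema corresponds to a generalized confluence (Geach) condition: \forall x \forall y (xRy \to \exists w (yRw \wedge x = w)).
G1: fails — aRb but no w with bRw and a=w.
G2: fails — sRu but no w with uRw and s=w.
G3: condition met.
Valid on: G3.

G3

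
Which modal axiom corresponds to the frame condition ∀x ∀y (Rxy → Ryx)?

A defining formula is p → □◇p (the B axiom).
Suppose p→□◇p is valid. Take Rxy and set V(p)={x}. Then p at x, so □◇p at x, so ◇p at y, so some z with Ryz has p; z=x, i.e. Ryx.

p → □◇p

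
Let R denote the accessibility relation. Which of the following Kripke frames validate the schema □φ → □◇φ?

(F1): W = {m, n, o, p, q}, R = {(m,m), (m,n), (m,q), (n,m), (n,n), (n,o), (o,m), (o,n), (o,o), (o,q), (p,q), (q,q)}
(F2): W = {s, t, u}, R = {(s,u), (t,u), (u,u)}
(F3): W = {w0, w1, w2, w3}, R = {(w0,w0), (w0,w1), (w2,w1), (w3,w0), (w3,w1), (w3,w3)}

(F1), (F2)

The schema corresponds to a generalized confluence (Geach) condition: ∀x ∀z (xRz → ∃w (xRw ∧ zRw)).
(F1): ✓.
(F2): ✓.
(F3): fails — w0Rw1 but no w with w0Rw and w1Rw.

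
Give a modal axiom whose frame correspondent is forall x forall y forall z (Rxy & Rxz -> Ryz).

The condition is the Euclidean property. The 5 schema ◇p → □◇p defines it.
Suppose ◇p→□◇p is valid. Take Rxy, Rxz and set V(p)={y}. Then ◇p at x, so □◇p at x, so ◇p at z, so some w with Rzw has p; w=y, i.e. Rzy. By symmetry of the argument, Ryz.

◇p → □◇p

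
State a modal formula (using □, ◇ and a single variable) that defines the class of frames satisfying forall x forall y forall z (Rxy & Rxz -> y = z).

◇ψ → □ψ

The condition is partial functionality. The CD schema ◇ψ → □ψ defines it.
Suppose ◇ψ→□ψ is valid. Take Rxy, Rxz and set V(ψ)={y}. Then ◇ψ at x, so □ψ at x, so ψ at z, i.e. z=y.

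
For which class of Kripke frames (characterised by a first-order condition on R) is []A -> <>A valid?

seriality: forall x exists y Rxy

Suppose □A→◇A is valid. At any x set V(A)=W. Then □A at x, so ◇A at x, so x has a successor.
The converse is a direct semantic check.
So the correspondent is seriality.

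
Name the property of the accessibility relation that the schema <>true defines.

◇⊤ holds at w iff w has a successor, so frame-validity of ◇⊤ is exactly seriality. Equivalently via □q → ◇q:
Suppose □q→◇q is valid. At any x set V(q)=W. Then □q at x, so ◇q at x, so x has a successor.

seriality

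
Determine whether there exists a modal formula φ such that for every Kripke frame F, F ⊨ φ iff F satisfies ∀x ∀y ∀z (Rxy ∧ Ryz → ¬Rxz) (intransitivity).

No

Modal frame validity is preserved under surjective bounded morphisms.
The 3-cycle (worlds a,b,c with a→b→c→a) is intransitive. Mapping every world to a single reflexive point • is a surjective bounded morphism; the reflexive point is not intransitive (R••∧R•• but R••).
So the class is not modally definable.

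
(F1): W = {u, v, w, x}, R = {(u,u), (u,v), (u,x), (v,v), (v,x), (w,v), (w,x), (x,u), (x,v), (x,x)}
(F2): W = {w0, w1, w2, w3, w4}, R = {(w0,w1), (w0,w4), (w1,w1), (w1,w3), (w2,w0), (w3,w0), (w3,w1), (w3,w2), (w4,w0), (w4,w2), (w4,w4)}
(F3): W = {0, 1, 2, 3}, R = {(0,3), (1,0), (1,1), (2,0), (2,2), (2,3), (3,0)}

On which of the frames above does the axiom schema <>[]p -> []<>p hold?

Frame correspondent (Sahlqvist): forall x forall y forall z (Rxy & Rxz -> exists w (Ryw & Rzw)) — i.e. convergence.
(F1): holds.
(F2): fails — Rw0w4 and Rw0w1 but w4 and w1 have no common successor.
(F3): fails — R10 and R11 but 0 and 1 have no common successor.

(F1)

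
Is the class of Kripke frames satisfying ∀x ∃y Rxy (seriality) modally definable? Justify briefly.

This is a Sahlqvist condition; the D axiom □p → ◇p defines it.
Suppose □p→◇p is valid. At any x set V(p)=W. Then □p at x, so ◇p at x, so x has a successor.

Definable; □p → ◇p defines it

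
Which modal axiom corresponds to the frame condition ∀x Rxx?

□ψ → ψ

This is reflexivity; the standard corresponding axiom is T: □ψ → ψ.
Suppose □ψ→ψ is valid. At any x set V(ψ)={w : Rxw}. Then □ψ holds at x, so ψ holds at x, i.e. Rxx.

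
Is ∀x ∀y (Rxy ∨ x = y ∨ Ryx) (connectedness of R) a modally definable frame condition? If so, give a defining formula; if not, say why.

Modal frame validity is preserved under disjoint unions.
Take 3 disjoint single-world reflexive frames: each is trivially connected, but their disjoint union has 3 worlds with no edge between distinct components, so it is not connected.
So the class is not modally definable.

No — not modally definable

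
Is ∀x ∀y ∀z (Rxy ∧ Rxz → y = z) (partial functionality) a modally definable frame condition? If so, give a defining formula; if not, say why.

Definable; ◇r → □r defines it

The condition is partial functionality. A defining modal formula is ◇r → □r.
Suppose ◇r→□r is valid. Take Rxy, Rxz and set V(r)={y}. Then ◇r at x, so □r at x, so r at z, i.e. z=y.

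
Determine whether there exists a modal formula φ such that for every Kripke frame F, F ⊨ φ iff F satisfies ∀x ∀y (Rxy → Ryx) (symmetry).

This is a Sahlqvist condition; the B axiom p → □◇p defines it.
Suppose p→□◇p is valid. Take Rxy and set V(p)={x}. Then p at x, so □◇p at x, so ◇p at y, so some z with Ryz has p; z=x, i.e. Ryx.

Yes, by p → □◇p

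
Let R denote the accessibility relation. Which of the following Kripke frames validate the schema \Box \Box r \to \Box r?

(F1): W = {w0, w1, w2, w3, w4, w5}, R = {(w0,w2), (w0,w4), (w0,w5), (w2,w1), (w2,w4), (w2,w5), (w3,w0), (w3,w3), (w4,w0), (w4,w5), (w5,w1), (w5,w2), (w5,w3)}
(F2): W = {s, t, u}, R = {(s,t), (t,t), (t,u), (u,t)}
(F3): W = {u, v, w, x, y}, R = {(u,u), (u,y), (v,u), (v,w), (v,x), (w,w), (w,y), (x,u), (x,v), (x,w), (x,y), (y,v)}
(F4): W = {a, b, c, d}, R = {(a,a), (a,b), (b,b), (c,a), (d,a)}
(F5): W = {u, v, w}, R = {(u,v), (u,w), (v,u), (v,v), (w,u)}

The schema corresponds to density: \forall x \forall y (Rxy \to \exists z (Rxz \wedge Rzy)).
(F1): fails — Rw2w4 but no z with Rw2z and Rzw4.
(F2): satisfies the condition.
(F3): fails — Rvx but no z with Rvz and Rzx.
(F4): satisfies the condition.
(F5): fails — Ruw but no z with Ruz and Rzw.

(F2), (F4)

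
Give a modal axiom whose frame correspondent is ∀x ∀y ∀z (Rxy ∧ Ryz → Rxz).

The condition is transitivity. The 4 schema □q → □□q defines it.
Suppose □q→□□q is valid. Take Rxy, Ryz and set V(q)={w : Rxw}. Then □q at x, so □□q at x, so □q at y, so q at z, i.e. Rxz.

□q → □□q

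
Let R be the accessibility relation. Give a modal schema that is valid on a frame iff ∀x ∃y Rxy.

□p → ◇p

A defining formula is □p → ◇p (the D axiom).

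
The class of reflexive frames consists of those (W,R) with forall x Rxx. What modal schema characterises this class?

The condition is reflexivity. The T schema □ψ → ψ defines it.
Suppose □ψ→ψ is valid. At any x set V(ψ)={w : Rxw}. Then □ψ holds at x, so ψ holds at x, i.e. Rxx.

□ψ → ψ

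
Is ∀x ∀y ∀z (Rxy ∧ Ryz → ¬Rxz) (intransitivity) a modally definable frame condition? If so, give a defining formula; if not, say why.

If a class were modally definable it would be closed under surjective bounded morphisms (Goldblatt–Thomason).
The 3-cycle (worlds a,b,c with a→b→c→a) is intransitive. Mapping every world to a single reflexive point • is a surjective bounded morphism; the reflexive point is not intransitive (R••∧R•• but R••).
So no modal formula (or set of formulas) defines exactly the intransitive frames.

No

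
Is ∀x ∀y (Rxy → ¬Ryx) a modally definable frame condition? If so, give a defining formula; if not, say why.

No — not modally definable

Modal frame validity is preserved under surjective bounded morphisms.
The 3-cycle (worlds 0,1,2 with 0→1→2→0) is asymmetric. Mapping every world to a single reflexive point • is a surjective bounded morphism, and the reflexive point is not asymmetric (R•• but asymmetry requires ¬R••).
So the class is not modally definable.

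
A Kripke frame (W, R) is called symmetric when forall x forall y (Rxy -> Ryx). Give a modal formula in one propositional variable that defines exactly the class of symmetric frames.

r → □◇r

This is symmetry; the standard corresponding axiom is B: r → □◇r.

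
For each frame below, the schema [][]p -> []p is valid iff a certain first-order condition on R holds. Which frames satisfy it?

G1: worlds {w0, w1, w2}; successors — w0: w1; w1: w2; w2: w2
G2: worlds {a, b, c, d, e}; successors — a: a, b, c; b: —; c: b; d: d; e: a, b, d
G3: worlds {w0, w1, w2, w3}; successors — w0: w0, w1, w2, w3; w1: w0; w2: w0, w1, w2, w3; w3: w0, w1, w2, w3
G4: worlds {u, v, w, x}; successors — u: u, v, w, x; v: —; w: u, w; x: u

G3, G4

This is the axiom for density; its first-order frame correspondent is forall x forall y (Rxy -> exists z (Rxz & Rzy)).
G1: fails — Rw0w1 but no z with Rw0z and Rzw1.
G2: fails — Rcb but no z with Rcz and Rzb.
G3: holds.
G4: holds.
Valid on: G3, G4.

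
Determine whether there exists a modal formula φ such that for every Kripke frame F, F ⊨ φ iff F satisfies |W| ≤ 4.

Not definable by any modal formula

Any modally definable frame class is closed under disjoint unions.
Any modal formula valid on each of 5 disjoint one-world frames is valid on their disjoint union (validity is preserved under disjoint unions). Each one-world frame has |W|=1≤4, but the union has |W|=5.
So no modal formula (or set of formulas) defines exactly the |W|≤4 frames.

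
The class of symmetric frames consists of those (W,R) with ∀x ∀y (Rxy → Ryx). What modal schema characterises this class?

ψ → □◇ψ

This is symmetry; the standard corresponding axiom is B: ψ → □◇ψ.
Suppose ψ→□◇ψ is valid. Take Rxy and set V(ψ)={x}. Then ψ at x, so □◇ψ at x, so ◇ψ at y, so some z with Ryz has ψ; z=x, i.e. Ryx.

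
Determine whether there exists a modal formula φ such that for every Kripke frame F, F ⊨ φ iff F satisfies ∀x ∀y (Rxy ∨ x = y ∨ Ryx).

Modal frame validity is preserved under disjoint unions.
Take 2 disjoint single-world reflexive frames: each is trivially connected, but their disjoint union has 2 worlds with no edge between distinct components, so it is not connected.
So the class is not modally definable.

No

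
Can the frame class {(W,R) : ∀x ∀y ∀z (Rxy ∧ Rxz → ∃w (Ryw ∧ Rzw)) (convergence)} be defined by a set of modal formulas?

Yes: it is convergence, defined by the .2 schema ◇□p → □◇p.
Suppose ◇□p→□◇p is valid. Take Rxy, Rxz and set V(p)={w : Ryw}. Then □p at y so ◇□p at x, so □◇p at x, so ◇p at z, giving w with Rzw and Ryw.

Yes, by ◇□p → □◇p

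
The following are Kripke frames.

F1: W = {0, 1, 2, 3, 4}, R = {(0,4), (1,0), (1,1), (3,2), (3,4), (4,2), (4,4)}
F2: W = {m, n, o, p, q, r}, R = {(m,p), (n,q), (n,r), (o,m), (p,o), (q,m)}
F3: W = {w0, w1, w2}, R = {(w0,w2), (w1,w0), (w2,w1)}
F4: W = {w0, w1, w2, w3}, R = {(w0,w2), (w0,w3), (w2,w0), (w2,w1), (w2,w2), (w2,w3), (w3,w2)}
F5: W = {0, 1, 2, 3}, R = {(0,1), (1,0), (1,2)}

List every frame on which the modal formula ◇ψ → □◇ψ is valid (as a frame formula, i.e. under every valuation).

This is the axiom for the Euclidean property; its first-order frame correspondent is ∀x ∀y ∀z (Rxy ∧ Rxz → Ryz).
F1: fails — R10 and R10 but not R00.
F2: fails — Rmp and Rmp but not Rpp.
F3: fails — Rw0w2 and Rw0w2 but not Rw2w2.
F4: fails — Rw0w3 and Rw0w3 but not Rw3w3.
F5: fails — R01 and R01 but not R11.
Valid on no frame.

none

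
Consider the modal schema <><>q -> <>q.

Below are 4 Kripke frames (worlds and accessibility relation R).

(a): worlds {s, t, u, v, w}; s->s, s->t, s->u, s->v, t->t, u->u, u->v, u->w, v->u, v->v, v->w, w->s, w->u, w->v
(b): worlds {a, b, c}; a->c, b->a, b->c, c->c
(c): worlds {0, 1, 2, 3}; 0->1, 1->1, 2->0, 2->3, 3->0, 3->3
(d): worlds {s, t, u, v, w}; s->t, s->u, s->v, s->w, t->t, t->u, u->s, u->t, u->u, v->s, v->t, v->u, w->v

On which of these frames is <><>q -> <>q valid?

(b)

The schema corresponds to transitivity: forall x forall y forall z (Rxy & Ryz -> Rxz).
(a): fails — Ruw and Rws but not Rus.
(b): satisfies the condition.
(c): fails — R20 and R01 but not R21.
(d): fails — Rus and Rsv but not Ruv.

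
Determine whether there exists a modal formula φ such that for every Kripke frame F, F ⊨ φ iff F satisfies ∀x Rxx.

This is a Sahlqvist condition; the T axiom □q → q defines it.
Suppose □q→q is valid. At any x set V(q)={w : Rxw}. Then □q holds at x, so q holds at x, i.e. Rxx.

Yes — defined by □q → q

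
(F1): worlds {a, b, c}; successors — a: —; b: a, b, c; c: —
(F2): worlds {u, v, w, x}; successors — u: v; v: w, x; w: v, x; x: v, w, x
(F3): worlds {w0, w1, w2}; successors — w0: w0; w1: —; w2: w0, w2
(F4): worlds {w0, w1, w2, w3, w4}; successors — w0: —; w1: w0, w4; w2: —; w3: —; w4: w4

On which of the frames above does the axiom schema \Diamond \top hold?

(F2)

Frame correspondent (Sahlqvist): \forall x \exists y Rxy — i.e. seriality.
(F1): fails — world a has no successor.
(F2): holds.
(F3): fails — world w1 has no successor.
(F4): fails — world w0 has no successor.
Valid on: (F2).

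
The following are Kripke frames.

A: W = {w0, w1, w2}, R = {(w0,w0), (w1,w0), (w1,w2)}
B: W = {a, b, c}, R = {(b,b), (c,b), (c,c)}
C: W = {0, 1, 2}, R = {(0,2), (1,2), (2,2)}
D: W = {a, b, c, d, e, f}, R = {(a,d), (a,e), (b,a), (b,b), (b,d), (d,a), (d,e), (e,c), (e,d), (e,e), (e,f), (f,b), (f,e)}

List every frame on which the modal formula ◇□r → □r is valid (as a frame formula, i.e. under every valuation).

C

The schema corresponds to a generalized confluence (Geach) condition: ∀x ∀y ∀z ((xRy ∧ xRz) → ∃w (yRw ∧ z = w)).
A: fails — w1Rw0, w1Rw2 but no w with w0Rw and w2=w.
B: fails — cRb, cRc but no w with bRw and c=w.
C: satisfies the condition.
D: fails — aRd, aRd but no w with dRw and d=w.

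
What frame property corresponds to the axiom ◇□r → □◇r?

Suppose ◇□r→□◇r is valid. Take Rxy, Rxz and set V(r)={w : Ryw}. Then □r at y so ◇□r at x, so □◇r at x, so ◇r at z, giving w with Rzw and Ryw.

Convergence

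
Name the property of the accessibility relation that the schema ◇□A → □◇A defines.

convergence: ∀x ∀y ∀z (Rxy ∧ Rxz → ∃w (Ryw ∧ Rzw))

Suppose ◇□A→□◇A is valid. Take Rxy, Rxz and set V(A)={w : Ryw}. Then □A at y so ◇□A at x, so □◇A at x, so ◇A at z, giving w with Rzw and Ryw.
Conversely, on a frame with convergence the schema holds at every world under every valuation.
Frame condition: ∀x ∀y ∀z (Rxy ∧ Rxz → ∃w (Ryw ∧ Rzw)).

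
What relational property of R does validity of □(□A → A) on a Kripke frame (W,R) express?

This is the T□ axiom.
It corresponds to shift-reflexivity: ∀x ∀y (Rxy → Ryy).

Shift-reflexivity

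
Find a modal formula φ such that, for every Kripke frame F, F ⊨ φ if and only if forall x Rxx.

A defining formula is □ψ → ψ (the T axiom).
Suppose □ψ→ψ is valid. At any x set V(ψ)={w : Rxw}. Then □ψ holds at x, so ψ holds at x, i.e. Rxx.

□ψ → ψ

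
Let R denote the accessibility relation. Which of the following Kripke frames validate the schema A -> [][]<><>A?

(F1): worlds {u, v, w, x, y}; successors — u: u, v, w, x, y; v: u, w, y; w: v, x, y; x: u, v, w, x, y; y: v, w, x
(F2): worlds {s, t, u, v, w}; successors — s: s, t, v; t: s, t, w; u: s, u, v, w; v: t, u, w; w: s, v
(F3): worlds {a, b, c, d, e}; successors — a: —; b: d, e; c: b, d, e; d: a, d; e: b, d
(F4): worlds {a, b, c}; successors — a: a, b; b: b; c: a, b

(F1)

This is the axiom for a generalized confluence (Geach) condition; its first-order frame correspondent is forall x forall z (x R^2 z -> exists w (x = w & z R^2 w)).
(F1): condition met.
(F2): fails — uR²t but no w* with u=w* and tR²w*.
(F3): fails — bR²a but no w with b=w and aR²w.
(F4): fails — aR²b but no w with a=w and bR²w.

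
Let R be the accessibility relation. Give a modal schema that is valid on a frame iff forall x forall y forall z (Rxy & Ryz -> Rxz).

A defining formula is □q → □□q (the 4 axiom).
Suppose □q→□□q is valid. Take Rxy, Ryz and set V(q)={w : Rxw}. Then □q at x, so □□q at x, so □q at y, so q at z, i.e. Rxz.

□q → □□q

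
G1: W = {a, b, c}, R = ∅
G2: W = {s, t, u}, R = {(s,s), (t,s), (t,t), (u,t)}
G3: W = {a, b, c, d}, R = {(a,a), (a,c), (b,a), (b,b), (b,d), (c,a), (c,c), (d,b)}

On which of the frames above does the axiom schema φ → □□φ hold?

G1

This is the axiom for a generalized confluence (Geach) condition; its first-order frame correspondent is ∀x ∀z (xR²z → ∃w (x = w ∧ z = w)).
G1: condition met.
G2: fails — tR²s but t ≠ s.
G3: fails — aR²c but a ≠ c.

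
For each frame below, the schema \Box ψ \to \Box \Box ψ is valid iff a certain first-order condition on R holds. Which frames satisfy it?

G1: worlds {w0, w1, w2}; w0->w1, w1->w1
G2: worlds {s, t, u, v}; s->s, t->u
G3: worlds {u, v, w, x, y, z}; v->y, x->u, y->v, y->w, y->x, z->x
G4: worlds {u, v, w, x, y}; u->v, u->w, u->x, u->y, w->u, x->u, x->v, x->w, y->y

The schema corresponds to transitivity: \forall x \forall y \forall z (Rxy \wedge Ryz \to Rxz).
G1: condition met.
G2: condition met.
G3: fails — Ryx and Rxu but not Ryu.
G4: fails — Rwu and Ruv but not Rwv.
Valid on: G1, G2.

G1, G2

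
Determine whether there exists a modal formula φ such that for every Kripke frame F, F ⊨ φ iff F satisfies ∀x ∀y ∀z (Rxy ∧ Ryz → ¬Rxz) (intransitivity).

Modal frame validity is preserved under surjective bounded morphisms.
The 5-cycle (worlds 0,1,2,3,4 with 0→1→2→3→4→0) is intransitive. Mapping every world to a single reflexive point • is a surjective bounded morphism; the reflexive point is not intransitive (R••∧R•• but R••).
Hence intransitivity is not modally definable.

No — not modally definable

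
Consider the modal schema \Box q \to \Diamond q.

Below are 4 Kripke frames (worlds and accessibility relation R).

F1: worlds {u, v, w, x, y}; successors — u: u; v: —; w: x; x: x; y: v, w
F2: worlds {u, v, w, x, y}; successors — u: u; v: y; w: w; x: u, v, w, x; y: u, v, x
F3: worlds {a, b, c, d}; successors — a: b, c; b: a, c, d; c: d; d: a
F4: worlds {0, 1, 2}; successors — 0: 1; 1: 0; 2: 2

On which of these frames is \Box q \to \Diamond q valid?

F2, F3, F4

Frame correspondent (Sahlqvist): \forall x \exists y Rxy — i.e. seriality.
F1: fails — world v has no successor.
F2: holds.
F3: holds.
F4: holds.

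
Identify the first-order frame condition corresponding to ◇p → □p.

Partial functionality

This schema is the CD axiom.
It corresponds to partial functionality: ∀x ∀y ∀z (Rxy ∧ Rxz → y = z).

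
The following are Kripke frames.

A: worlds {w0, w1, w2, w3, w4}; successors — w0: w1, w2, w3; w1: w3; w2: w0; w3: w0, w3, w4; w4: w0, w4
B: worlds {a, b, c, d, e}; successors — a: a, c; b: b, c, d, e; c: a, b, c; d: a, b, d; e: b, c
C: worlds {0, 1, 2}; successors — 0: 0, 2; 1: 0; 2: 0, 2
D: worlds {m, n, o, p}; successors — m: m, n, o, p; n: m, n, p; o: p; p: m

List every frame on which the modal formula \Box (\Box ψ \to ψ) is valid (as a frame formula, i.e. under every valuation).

The schema corresponds to shift-reflexivity: \forall x \forall y (Rxy \to Ryy).
A: fails — Rw3w0 but not Rw0w0.
B: fails — Rbe but not Ree.
C: holds.
D: fails — Rop but not Rpp.
Valid on: C.

C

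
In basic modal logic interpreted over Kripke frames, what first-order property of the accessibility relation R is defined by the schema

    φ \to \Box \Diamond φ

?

Symmetry

Suppose φ→□◇φ is valid. Take Rxy and set V(φ)={x}. Then φ at x, so □◇φ at x, so ◇φ at y, so some z with Ryz has φ; z=x, i.e. Ryx.
Conversely, any frame satisfying \forall x \forall y (Rxy \to Ryx) validates the schema.
So the correspondent is symmetry.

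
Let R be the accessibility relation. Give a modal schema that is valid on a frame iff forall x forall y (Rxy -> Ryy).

The condition is shift-reflexivity. The T□ schema □(□q → q) defines it.
Suppose □(□q→q) is valid. Take Rxy and set V(q)={w : Ryw}. Then at y, □q holds; since □(□q→q) at x, □q→q at y, so q at y, i.e. Ryy.

□(□q → q)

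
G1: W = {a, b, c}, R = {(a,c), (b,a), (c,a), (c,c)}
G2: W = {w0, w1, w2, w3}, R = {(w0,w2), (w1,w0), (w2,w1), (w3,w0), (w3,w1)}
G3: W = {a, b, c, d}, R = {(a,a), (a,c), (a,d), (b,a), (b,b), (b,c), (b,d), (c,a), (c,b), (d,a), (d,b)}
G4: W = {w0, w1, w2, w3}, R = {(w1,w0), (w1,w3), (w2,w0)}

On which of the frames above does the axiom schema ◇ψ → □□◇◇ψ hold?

This is the axiom for a generalized confluence (Geach) condition; its first-order frame correspondent is ∀x ∀y ∀z ((xRy ∧ xR²z) → ∃w (y = w ∧ zR²w)).
G1: holds.
G2: fails — w3Rw0, w3R²w0 but no w with w0=w and w0R²w.
G3: holds.
G4: holds.
Valid on: G1, G3, G4.

G1, G3, G4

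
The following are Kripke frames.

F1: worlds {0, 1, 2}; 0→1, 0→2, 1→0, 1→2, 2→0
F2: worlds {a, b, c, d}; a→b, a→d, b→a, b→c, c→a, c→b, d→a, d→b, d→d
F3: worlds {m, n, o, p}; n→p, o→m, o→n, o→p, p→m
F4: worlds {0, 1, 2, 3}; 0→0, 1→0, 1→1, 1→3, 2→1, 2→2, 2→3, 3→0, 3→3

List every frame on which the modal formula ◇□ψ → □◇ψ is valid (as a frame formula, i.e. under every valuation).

This is the axiom for convergence; its first-order frame correspondent is ∀x ∀y ∀z (Rxy ∧ Rxz → ∃w (Ryw ∧ Rzw)).
F1: fails — R10 and R12 but 0 and 2 have no common successor.
F2: fails — Rcb and Rca but b and a have no common successor.
F3: fails — Ron and Rom but n and m have no common successor.
F4: condition met.

F4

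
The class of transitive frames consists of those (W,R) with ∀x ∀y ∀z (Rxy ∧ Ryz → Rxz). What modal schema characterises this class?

□q → □□q

This is transitivity; the standard corresponding axiom is 4: □q → □□q.
Suppose □q→□□q is valid. Take Rxy, Ryz and set V(q)={w : Rxw}. Then □q at x, so □□q at x, so □q at y, so q at z, i.e. Rxz.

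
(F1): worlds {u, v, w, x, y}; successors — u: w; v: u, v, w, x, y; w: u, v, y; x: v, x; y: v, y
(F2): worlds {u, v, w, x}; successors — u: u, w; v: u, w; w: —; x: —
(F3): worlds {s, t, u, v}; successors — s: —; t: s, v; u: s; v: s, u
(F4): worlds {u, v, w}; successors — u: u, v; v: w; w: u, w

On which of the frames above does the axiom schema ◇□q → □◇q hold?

none

This is the axiom for convergence; its first-order frame correspondent is ∀x ∀y ∀z (Rxy ∧ Rxz → ∃w (Ryw ∧ Rzw)).
(F1): fails — Rvw and Rvu but w and u have no common successor.
(F2): fails — Ruw and Ruw but w and w have no common successor.
(F3): fails — Rtv and Rts but v and s have no common successor.
(F4): fails — Ruv and Ruu but v and u have no common successor.
Valid on no frame.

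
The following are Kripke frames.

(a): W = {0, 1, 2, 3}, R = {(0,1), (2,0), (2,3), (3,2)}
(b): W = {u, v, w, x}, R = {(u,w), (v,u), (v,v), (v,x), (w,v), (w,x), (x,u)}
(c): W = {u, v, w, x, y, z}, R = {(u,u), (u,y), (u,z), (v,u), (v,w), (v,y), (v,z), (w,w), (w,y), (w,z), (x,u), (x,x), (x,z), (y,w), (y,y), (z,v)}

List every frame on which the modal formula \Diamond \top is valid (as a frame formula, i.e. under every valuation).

Frame correspondent (Sahlqvist): \forall x \exists y Rxy — i.e. seriality.
(a): fails — world 1 has no successor.
(b): satisfies the condition.
(c): satisfies the condition.

(b), (c)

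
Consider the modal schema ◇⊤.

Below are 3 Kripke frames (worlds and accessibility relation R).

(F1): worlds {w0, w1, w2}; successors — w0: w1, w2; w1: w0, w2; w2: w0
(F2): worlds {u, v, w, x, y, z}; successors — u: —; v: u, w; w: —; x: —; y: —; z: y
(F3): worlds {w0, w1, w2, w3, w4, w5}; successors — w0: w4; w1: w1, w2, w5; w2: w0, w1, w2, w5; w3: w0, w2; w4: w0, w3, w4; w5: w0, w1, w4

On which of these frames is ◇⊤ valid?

This is the axiom for seriality; its first-order frame correspondent is ∀x ∃y Rxy.
(F1): satisfies the condition.
(F2): fails — world u has no successor.
(F3): satisfies the condition.
Valid on: (F1), (F3).

(F1), (F3)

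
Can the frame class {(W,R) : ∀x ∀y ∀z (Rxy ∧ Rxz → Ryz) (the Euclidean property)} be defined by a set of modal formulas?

This is a Sahlqvist condition; the 5 axiom ◇p → □◇p defines it.

Yes — defined by ◇p → □◇p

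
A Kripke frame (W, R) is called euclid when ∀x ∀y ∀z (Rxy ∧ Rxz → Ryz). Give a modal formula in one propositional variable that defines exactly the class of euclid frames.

The condition is the Euclidean property. The 5 schema ◇ψ → □◇ψ defines it.
Suppose ◇ψ→□◇ψ is valid. Take Rxy, Rxz and set V(ψ)={y}. Then ◇ψ at x, so □◇ψ at x, so ◇ψ at z, so some w with Rzw has ψ; w=y, i.e. Rzy. By symmetry of the argument, Ryz.

◇ψ → □◇ψ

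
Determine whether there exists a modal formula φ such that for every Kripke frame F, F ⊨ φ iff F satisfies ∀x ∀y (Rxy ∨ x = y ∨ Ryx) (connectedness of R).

If a class were modally definable it would be closed under disjoint unions (Goldblatt–Thomason).
Take 3 disjoint single-world reflexive frames: each is trivially connected, but their disjoint union has 3 worlds with no edge between distinct components, so it is not connected.
So no modal formula (or set of formulas) defines exactly the connected frames.

No — not modally definable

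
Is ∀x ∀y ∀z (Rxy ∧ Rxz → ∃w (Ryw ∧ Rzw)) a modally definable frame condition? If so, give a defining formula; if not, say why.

This is a Sahlqvist condition; the .2 axiom ◇□q → □◇q defines it.
Suppose ◇□q→□◇q is valid. Take Rxy, Rxz and set V(q)={w : Ryw}. Then □q at y so ◇□q at x, so □◇q at x, so ◇q at z, giving w with Rzw and Ryw.

Yes, by ◇□q → □◇q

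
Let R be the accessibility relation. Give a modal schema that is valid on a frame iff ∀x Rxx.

□s → s

This is reflexivity; the standard corresponding axiom is T: □s → s.
Suppose □s→s is valid. At any x set V(s)={w : Rxw}. Then □s holds at x, so s holds at x, i.e. Rxx.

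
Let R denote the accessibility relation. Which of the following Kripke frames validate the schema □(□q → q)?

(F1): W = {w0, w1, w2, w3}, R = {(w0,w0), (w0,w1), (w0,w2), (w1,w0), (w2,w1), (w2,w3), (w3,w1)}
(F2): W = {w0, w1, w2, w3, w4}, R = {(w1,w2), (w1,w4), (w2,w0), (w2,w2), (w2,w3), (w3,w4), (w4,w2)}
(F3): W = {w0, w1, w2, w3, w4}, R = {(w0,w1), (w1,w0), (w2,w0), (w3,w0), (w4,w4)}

This is the axiom for shift-reflexivity; its first-order frame correspondent is ∀x ∀y (Rxy → Ryy).
(F1): fails — Rw3w1 but not Rw1w1.
(F2): fails — Rw1w4 but not Rw4w4.
(F3): fails — Rw1w0 but not Rw0w0.
Valid on no frame.

none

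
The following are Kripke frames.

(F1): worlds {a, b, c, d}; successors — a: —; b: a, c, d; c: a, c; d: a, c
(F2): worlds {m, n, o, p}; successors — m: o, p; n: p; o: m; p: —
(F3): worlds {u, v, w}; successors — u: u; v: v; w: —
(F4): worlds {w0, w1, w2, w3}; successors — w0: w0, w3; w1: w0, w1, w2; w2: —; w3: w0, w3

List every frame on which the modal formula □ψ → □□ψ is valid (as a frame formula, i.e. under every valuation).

This is the axiom for transitivity; its first-order frame correspondent is ∀x ∀y ∀z (Rxy ∧ Ryz → Rxz).
(F1): satisfies the condition.
(F2): fails — Rom and Rmo but not Roo.
(F3): satisfies the condition.
(F4): fails — Rw1w0 and Rw0w3 but not Rw1w3.

(F1), (F3)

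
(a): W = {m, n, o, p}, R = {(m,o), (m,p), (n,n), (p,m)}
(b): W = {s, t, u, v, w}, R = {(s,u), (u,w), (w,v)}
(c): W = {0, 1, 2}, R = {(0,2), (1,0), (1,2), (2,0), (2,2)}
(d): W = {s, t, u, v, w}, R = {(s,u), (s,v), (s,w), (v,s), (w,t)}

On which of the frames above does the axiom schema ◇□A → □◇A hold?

This is the axiom for convergence; its first-order frame correspondent is ∀x ∀y ∀z (Rxy ∧ Rxz → ∃w (Ryw ∧ Rzw)).
(a): fails — Rmo and Rmo but o and o have no common successor.
(b): fails — Rwv and Rwv but v and v have no common successor.
(c): ✓.
(d): fails — Rsv and Rsw but v and w have no common successor.

(c)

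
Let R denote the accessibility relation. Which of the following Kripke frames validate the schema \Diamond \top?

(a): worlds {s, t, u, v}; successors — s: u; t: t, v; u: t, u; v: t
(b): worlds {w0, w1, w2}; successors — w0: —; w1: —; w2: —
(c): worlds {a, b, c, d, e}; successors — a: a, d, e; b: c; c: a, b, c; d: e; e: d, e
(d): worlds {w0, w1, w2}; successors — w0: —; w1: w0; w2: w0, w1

Frame correspondent (Sahlqvist): \forall x \exists y Rxy — i.e. seriality.
(a): ✓.
(b): fails — world w0 has no successor.
(c): ✓.
(d): fails — world w0 has no successor.
Valid on: (a), (c).

(a), (c)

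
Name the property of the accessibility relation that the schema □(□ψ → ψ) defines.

Suppose □(□ψ→ψ) is valid. Take Rxy and set V(ψ)={w : Ryw}. Then at y, □ψ holds; since □(□ψ→ψ) at x, □ψ→ψ at y, so ψ at y, i.e. Ryy.
Conversely, on a frame with shift-reflexivity the schema holds at every world under every valuation.
So the correspondent is shift-reflexivity.

shift-reflexivity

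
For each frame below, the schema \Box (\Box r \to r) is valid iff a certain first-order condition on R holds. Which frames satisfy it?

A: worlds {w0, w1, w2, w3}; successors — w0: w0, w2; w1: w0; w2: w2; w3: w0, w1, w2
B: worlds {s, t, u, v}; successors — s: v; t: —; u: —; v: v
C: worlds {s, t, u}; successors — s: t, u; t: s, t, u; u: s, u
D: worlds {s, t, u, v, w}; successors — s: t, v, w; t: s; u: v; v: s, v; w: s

B

This is the axiom for shift-reflexivity; its first-order frame correspondent is \forall x \forall y (Rxy \to Ryy).
A: fails — Rw3w1 but not Rw1w1.
B: condition met.
C: fails — Rus but not Rss.
D: fails — Rts but not Rss.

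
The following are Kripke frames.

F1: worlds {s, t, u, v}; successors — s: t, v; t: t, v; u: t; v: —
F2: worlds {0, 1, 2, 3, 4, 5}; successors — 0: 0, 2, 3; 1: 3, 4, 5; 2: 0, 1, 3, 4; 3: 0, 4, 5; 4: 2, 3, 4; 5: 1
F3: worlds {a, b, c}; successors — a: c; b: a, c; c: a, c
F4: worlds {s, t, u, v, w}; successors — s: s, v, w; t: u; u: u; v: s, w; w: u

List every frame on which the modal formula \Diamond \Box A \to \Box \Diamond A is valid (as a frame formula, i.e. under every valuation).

This is the axiom for convergence; its first-order frame correspondent is \forall x \forall y \forall z (Rxy \wedge Rxz \to \exists w (Ryw \wedge Rzw)).
F1: fails — Rsv and Rsv but v and v have no common successor.
F2: fails — R14 and R15 but 4 and 5 have no common successor.
F3: condition met.
F4: fails — Rsv and Rsw but v and w have no common successor.

F3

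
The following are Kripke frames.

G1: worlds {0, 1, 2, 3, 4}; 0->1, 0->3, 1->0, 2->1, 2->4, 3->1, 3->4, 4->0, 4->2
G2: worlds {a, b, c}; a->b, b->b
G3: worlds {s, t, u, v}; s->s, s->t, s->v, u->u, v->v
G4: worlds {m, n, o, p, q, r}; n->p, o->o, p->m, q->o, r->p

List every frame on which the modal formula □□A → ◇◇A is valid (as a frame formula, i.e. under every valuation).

G1

Frame correspondent (Sahlqvist): ∀x ∃w (xR²w ∧ xR²w) — i.e. a generalized confluence (Geach) condition.
G1: ✓.
G2: fails — at c but no w with cR²w and cR²w.
G3: fails — at t but no w with tR²w and tR²w.
G4: fails — at m but no w with mR²w and mR²w.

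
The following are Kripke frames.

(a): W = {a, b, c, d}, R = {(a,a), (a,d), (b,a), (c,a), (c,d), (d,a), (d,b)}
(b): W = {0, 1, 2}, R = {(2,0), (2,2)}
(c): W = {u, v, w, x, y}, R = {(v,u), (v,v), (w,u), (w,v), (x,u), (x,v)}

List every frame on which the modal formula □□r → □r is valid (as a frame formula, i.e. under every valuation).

(b), (c)

Frame correspondent (Sahlqvist): ∀x ∀y (Rxy → ∃z (Rxz ∧ Rzy)) — i.e. density.
(a): fails — Rdb but no z with Rdz and Rzb.
(b): satisfies the condition.
(c): satisfies the condition.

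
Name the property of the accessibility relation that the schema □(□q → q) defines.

Shift-reflexivity

Suppose □(□q→q) is valid. Take Rxy and set V(q)={w : Ryw}. Then at y, □q holds; since □(□q→q) at x, □q→q at y, so q at y, i.e. Ryy.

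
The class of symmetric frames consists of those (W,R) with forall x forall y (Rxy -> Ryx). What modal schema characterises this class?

q → □◇q

The condition is symmetry. The B schema q → □◇q defines it.
Suppose q→□◇q is valid. Take Rxy and set V(q)={x}. Then q at x, so □◇q at x, so ◇q at y, so some z with Ryz has q; z=x, i.e. Ryx.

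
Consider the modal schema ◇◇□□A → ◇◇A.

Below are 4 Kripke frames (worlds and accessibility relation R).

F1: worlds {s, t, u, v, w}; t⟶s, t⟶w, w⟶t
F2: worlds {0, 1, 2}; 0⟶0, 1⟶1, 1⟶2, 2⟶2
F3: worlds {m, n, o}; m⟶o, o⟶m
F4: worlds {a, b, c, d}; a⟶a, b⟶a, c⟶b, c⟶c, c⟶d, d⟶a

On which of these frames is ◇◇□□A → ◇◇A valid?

This is the axiom for a generalized confluence (Geach) condition; its first-order frame correspondent is ∀x ∀y (xR²y → ∃w (yR²w ∧ xR²w)).
F1: fails — wR²s but no w* with sR²w* and wR²w*.
F2: holds.
F3: holds.
F4: holds.

F2, F3, F4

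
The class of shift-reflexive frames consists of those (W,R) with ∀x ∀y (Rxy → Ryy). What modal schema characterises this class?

□(□ψ → ψ)

A defining formula is □(□ψ → ψ) (the T□ axiom).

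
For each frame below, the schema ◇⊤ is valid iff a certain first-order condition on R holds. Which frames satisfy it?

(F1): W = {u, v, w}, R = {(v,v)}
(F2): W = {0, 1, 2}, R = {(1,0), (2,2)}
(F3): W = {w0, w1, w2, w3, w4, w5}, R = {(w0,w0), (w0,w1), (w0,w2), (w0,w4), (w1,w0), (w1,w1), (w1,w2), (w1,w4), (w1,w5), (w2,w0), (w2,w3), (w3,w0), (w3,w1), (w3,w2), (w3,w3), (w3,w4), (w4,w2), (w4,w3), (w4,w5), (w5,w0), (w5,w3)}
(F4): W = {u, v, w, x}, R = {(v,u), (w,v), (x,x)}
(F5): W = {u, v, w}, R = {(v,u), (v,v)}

(F3)

The schema corresponds to seriality: ∀x ∃y Rxy.
(F1): fails — world u has no successor.
(F2): fails — world 0 has no successor.
(F3): condition met.
(F4): fails — world u has no successor.
(F5): fails — world u has no successor.
Valid on: (F3).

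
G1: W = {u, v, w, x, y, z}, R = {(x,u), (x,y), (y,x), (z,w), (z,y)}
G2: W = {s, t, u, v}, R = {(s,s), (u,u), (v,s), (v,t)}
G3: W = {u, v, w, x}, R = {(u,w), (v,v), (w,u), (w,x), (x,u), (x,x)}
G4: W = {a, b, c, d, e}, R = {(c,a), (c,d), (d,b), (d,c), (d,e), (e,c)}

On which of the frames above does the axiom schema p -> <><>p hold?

G3

Frame correspondent (Sahlqvist): forall x exists w (x = w & x R^2 w) — i.e. a generalized confluence (Geach) condition.
G1: fails — at u but no t with u=t and uR²t.
G2: fails — at t but no w with t=w and tR²w.
G3: ✓.
G4: fails — at a but no w with a=w and aR²w.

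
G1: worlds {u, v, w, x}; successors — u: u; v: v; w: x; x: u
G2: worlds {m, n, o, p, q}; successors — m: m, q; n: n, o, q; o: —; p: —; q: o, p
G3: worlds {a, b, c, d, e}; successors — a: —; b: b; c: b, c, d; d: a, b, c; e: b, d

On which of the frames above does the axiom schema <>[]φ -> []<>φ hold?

This is the axiom for convergence; its first-order frame correspondent is forall x forall y forall z (Rxy & Rxz -> exists w (Ryw & Rzw)).
G1: ✓.
G2: fails — Rmq and Rmm but q and m have no common successor.
G3: fails — Rdc and Rda but c and a have no common successor.

G1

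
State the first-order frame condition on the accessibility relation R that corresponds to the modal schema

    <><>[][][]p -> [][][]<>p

This is a Sahlqvist (Geach-type) schema ◇^2□^3p → □^3◇^1p.
Minimal-valuation argument: fix x; take any y with xR^2y and any z with xR^3z. Set V(p) to the set of worlds R-reachable from y in exactly 3 steps. Then □^3p holds at y, so the antecedent holds at x; validity forces ◇^1p at z, giving a w with zR^1w and yR^3w.
First-order correspondent: forall x forall y forall z ((x R^2 y & x R^3 z) -> exists w (y R^3 w & zRw)).

forall x forall y forall z ((x R^2 y & x R^3 z) -> exists w (y R^3 w & zRw))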